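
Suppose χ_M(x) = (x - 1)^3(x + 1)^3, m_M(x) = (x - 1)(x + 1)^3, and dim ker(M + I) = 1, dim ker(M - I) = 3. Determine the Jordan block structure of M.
λ = -1: algebraic multiplicity 3 (exponent in χ_M), largest block size 3 (exponent in m_M), 1 block (geometric multiplicity). This forces block sizes [3].
λ = 1: algebraic multiplicity 3 (exponent in χ_M), largest block size 1 (exponent in m_M), 3 blocks (geometric multiplicity). These force block sizes [1, 1, 1].

Jordan blocks: (-1, 3), (1, 1), (1, 1), (1, 1)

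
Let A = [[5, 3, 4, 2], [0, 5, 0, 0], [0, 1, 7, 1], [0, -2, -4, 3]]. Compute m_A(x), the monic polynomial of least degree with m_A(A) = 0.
m_A(x) = (x - 5)^2

The characteristic polynomial factors as (x - 5)^4. The minimal polynomial is ∏(x - λ)^{k_λ} where k_λ is the size of the largest Jordan block at λ.

For λ = 5: rank(A - 5I) = 2, and the largest Jordan block has size 2 (the smallest k with rank((A - 5I)^k) = rank((A - 5I)^(k+1))).

So m_A(x) = (x - 5)^2.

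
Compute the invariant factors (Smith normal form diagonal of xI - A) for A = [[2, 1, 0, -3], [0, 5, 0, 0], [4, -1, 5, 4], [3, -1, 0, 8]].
(x - 5)^2, (x - 5)^2

The Jordan structure of A has elementary divisors (x - 5)^2, (x - 5)^2. Arranging the block sizes at each eigenvalue in decreasing order and taking row products gives the invariant factors.

Invariant factors (smallest first, each dividing the next): (x - 5)^2, (x - 5)^2.

Check: the last factor (x - 5)^2 is the minimal polynomial, and the product (x - 5)^4 is the characteristic polynomial.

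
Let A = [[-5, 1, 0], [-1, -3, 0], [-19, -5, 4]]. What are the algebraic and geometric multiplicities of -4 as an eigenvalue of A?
The characteristic polynomial is (x - 4)(x + 4)^2, so the factor x + 4 appears with exponent 2: the algebraic multiplicity is 2.

rank(A + 4I) = 2, so the eigenspace has dimension 3 - 2 = 1: the geometric multiplicity is 1.

Since 1 < 2, A is not diagonalizable.

algebraic multiplicity 2, geometric multiplicity 1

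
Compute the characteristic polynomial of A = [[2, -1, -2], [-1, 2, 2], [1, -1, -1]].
χ_A(x) = (x - 1)^3

xI - A = [[x - 2, 1, 2], [1, x - 2, -2], [-1, 1, x + 1]].

Expanding det(xI - A) along the first row:
det(xI - A) = + (x - 2)·det([[x - 2, -2], [1, x + 1]]) - (1)·det([[1, -2], [-1, x + 1]]) + (2)·det([[1, x - 2], [-1, 1]]).

Evaluating gives χ_A(x) = x^3 - 3x^2 + 3x - 1 = (x - 1)^3.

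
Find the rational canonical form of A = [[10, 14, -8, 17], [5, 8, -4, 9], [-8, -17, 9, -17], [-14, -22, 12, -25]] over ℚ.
The invariant factors of A (the non-unit diagonal entries of the Smith normal form of xI - A over ℚ[x]) are (x^2 - x + 2)^2, each dividing the next. The characteristic polynomial is their product, (x^2 - x + 2)^2.

The rational canonical form is the block-diagonal matrix of companion matrices C(f_i):
R = [[0, 0, 0, -4], [1, 0, 0, 4], [0, 1, 0, -5], [0, 0, 1, 2]].

Note the characteristic polynomial does not split into linear factors over ℚ, so A has no Jordan form over ℚ; the rational canonical form exists over any field.

R = [[0, 0, 0, -4], [1, 0, 0, 4], [0, 1, 0, -5], [0, 0, 1, 2]]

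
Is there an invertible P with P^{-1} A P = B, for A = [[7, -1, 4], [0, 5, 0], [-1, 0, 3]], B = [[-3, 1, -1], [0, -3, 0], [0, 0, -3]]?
No.

trace(A) = 15 but trace(B) = -9. The trace is a similarity invariant, so A and B are not similar.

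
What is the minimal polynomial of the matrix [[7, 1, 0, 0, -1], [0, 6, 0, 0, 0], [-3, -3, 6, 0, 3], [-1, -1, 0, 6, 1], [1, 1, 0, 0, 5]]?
The characteristic polynomial factors as (x - 6)^5. The minimal polynomial is ∏(x - λ)^{k_λ} where k_λ is the size of the largest Jordan block at λ.

For λ = 6: rank(A - 6I) = 1, and the largest Jordan block has size 2 (the smallest k with rank((A - 6I)^k) = rank((A - 6I)^(k+1))).

So m_A(x) = (x - 6)^2.

m_A(x) = (x - 6)^2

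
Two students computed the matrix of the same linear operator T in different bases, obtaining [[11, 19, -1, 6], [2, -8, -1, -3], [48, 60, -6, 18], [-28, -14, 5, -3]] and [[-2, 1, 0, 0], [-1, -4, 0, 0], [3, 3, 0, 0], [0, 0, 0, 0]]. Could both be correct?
Two matrices over a field are similar if and only if they have the same invariant factors.

Both A and B have characteristic polynomial x^2(x + 3)^2 and minimal polynomial x(x + 3)^2. Computing further, both have invariant factors x, x(x + 3)^2. Hence A and B are similar.

Yes.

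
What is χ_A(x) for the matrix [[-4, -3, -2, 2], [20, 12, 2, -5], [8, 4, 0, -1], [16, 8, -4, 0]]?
xI - A = [[x + 4, 3, 2, -2], [-20, x - 12, -2, 5], [-8, -4, x, 1], [-16, -8, 4, x]].

Expanding det(xI - A) along the first row:
det(xI - A) = + (x + 4)·det([[x - 12, -2, 5], [-4, x, 1], [-8, 4, x]]) - (3)·det([[-20, -2, 5], [-8, x, 1], [-16, 4, x]]) + (2)·det([[-20, x - 12, 5], [-8, -4, 1], [-16, -8, x]]) - (-2)·det([[-20, x - 12, -2], [-8, -4, x], [-16, -8, 4]]).

Evaluating gives χ_A(x) = x^4 - 8x^3 + 24x^2 - 32x + 16 = (x - 2)^4.

χ_A(x) = (x - 2)^4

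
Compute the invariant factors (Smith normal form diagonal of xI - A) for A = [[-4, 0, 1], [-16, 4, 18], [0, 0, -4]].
(x - 4)(x + 4)^2

The Jordan structure of A has elementary divisors (x + 4)^2, (x - 4). Arranging the block sizes at each eigenvalue in decreasing order and taking row products gives the invariant factors.

Invariant factors (smallest first, each dividing the next): (x - 4)(x + 4)^2.

Check: the last factor (x - 4)(x + 4)^2 is the minimal polynomial, and the product (x - 4)(x + 4)^2 is the characteristic polynomial.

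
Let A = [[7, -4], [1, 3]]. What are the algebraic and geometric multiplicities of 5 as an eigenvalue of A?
algebraic multiplicity 2, geometric multiplicity 1

The characteristic polynomial is (x - 5)^2, so the factor x - 5 appears with exponent 2: the algebraic multiplicity is 2.

rank(A - 5I) = 1, so the eigenspace has dimension 2 - 1 = 1: the geometric multiplicity is 1.

Since 1 < 2, A is not diagonalizable.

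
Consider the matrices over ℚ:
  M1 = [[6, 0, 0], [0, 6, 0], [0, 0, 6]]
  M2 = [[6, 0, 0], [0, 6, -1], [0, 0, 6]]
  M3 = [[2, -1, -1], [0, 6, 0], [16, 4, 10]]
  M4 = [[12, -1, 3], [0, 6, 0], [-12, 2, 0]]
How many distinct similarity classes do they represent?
2 classes: {M1}, {M2, M3, M4}

Characteristic polynomials: χ_{M1} = (x - 6)^3, χ_{M2} = (x - 6)^3, χ_{M3} = (x - 6)^3, χ_{M4} = (x - 6)^3.

{M1}: invariant factors x - 6, x - 6, x - 6.

{M2, M3, M4}: invariant factors x - 6, (x - 6)^2.

Matrices are similar if and only if their invariant-factor lists agree; the partition into similarity classes is {M1}, {M2, M3, M4}.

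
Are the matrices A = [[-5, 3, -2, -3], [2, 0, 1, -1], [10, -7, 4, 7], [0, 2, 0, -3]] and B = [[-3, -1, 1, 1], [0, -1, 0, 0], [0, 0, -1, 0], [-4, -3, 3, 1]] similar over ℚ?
Two matrices over a field are similar if and only if they have the same invariant factors.

Both A and B have characteristic polynomial (x + 1)^4 and minimal polynomial (x + 1)^3. Computing further, both have invariant factors x + 1, (x + 1)^3. Hence A and B are similar.

Yes.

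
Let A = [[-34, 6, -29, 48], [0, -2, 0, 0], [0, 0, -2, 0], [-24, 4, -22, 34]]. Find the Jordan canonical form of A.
The characteristic polynomial is det(xI - A) = (x - 2)(x + 2)^3, so the eigenvalues are -2 (algebraic multiplicity 3), 2 (algebraic multiplicity 1).

For λ = -2: rank(A + 2I) = 2, rank((A + 2I)^2) = 1. The eigenspace has dimension 4 - 2 = 2, so there are 2 Jordan blocks; the rank sequence gives block sizes [2, 1].

For λ = 2: algebraic multiplicity 1 gives one 1×1 block.

Assembling the blocks gives the Jordan form J above.

J = [[-2, 1, 0, 0], [0, -2, 0, 0], [0, 0, -2, 0], [0, 0, 0, 2]]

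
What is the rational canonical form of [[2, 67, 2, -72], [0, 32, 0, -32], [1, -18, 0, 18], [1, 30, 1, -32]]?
The invariant factors of A (the non-unit diagonal entries of the Smith normal form of xI - A over ℚ[x]) are (x - 2)^3(x + 4), each dividing the next. The characteristic polynomial is their product, (x - 2)^3(x + 4).

The rational canonical form is the block-diagonal matrix of companion matrices C(f_i):
R = [[0, 0, 0, 32], [1, 0, 0, -40], [0, 1, 0, 12], [0, 0, 1, 2]].

R = [[0, 0, 0, 32], [1, 0, 0, -40], [0, 1, 0, 12], [0, 0, 1, 2]]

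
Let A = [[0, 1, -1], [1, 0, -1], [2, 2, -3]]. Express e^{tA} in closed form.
A has Jordan form J = [[-1, 1, 0], [0, -1, 0], [0, 0, -1]] with A = PJP^{-1}, so e^{tA} = P e^{tJ} P^{-1}.

For a Jordan block J_k(λ), e^{tJ_k(λ)} = e^{λt} · (I + tN + t^2 N^2/2! + ... + t^{k-1} N^{k-1}/(k-1)!) where N is the nilpotent superdiagonal part.

Assembling the blocks and conjugating back gives the entries of e^{tA} as shown above.

e^{tA} = [[(t + 1)*e^{-t}, t*e^{-t}, -t*e^{-t}], [t*e^{-t}, (t + 1)*e^{-t}, -t*e^{-t}], [2*t*e^{-t}, 2*t*e^{-t}, (1 - 2*t)*e^{-t}]]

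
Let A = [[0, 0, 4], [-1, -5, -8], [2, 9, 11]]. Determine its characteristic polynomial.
xI - A = [[x, 0, -4], [1, x + 5, 8], [-2, -9, x - 11]].

Expanding det(xI - A) along the first row:
det(xI - A) = + (x)·det([[x + 5, 8], [-9, x - 11]]) - (0)·det([[1, 8], [-2, x - 11]]) + (-4)·det([[1, x + 5], [-2, -9]]).

Evaluating gives χ_A(x) = x^3 - 6x^2 + 9x - 4 = (x - 4)(x - 1)^2.

χ_A(x) = (x - 4)(x - 1)^2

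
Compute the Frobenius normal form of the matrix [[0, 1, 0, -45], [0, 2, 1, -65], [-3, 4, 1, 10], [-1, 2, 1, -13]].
The invariant factors of A (the non-unit diagonal entries of the Smith normal form of xI - A over ℚ[x]) are (x + 3)^2(x^2 + 4x + 1), each dividing the next. The characteristic polynomial is their product, (x + 3)^2(x^2 + 4x + 1).

The rational canonical form is the block-diagonal matrix of companion matrices C(f_i):
R = [[0, 0, 0, -9], [1, 0, 0, -42], [0, 1, 0, -34], [0, 0, 1, -10]].

Note the characteristic polynomial does not split into linear factors over ℚ, so A has no Jordan form over ℚ; the rational canonical form exists over any field.

R = [[0, 0, 0, -9], [1, 0, 0, -42], [0, 1, 0, -34], [0, 0, 1, -10]]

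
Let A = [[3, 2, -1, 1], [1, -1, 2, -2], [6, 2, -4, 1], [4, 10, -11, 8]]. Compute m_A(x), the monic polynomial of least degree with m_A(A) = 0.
The characteristic polynomial factors as (x - 3)^3(x + 3). The minimal polynomial is ∏(x - λ)^{k_λ} where k_λ is the size of the largest Jordan block at λ.

For λ = -3: rank(A + 3I) = 3, and the largest Jordan block has size 1 (the smallest k with rank((A + 3I)^k) = rank((A + 3I)^(k+1))).
For λ = 3: rank(A - 3I) = 3, and the largest Jordan block has size 3 (the smallest k with rank((A - 3I)^k) = rank((A - 3I)^(k+1))).

So m_A(x) = (x - 3)^3(x + 3).

m_A(x) = (x - 3)^3(x + 3)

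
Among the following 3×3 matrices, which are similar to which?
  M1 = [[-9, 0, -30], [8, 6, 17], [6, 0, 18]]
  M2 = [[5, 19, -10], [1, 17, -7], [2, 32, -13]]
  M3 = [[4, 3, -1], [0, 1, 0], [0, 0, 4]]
Characteristic polynomials: χ_{M1} = (x - 6)^2(x - 3), χ_{M2} = (x - 4)^2(x - 1), χ_{M3} = (x - 4)^2(x - 1).

{M1}: invariant factors (x - 6)^2(x - 3).

{M2, M3}: invariant factors (x - 4)^2(x - 1).

Matrices are similar if and only if their invariant-factor lists agree; the partition into similarity classes is {M1}, {M2, M3}.

2 classes: {M1}, {M2, M3}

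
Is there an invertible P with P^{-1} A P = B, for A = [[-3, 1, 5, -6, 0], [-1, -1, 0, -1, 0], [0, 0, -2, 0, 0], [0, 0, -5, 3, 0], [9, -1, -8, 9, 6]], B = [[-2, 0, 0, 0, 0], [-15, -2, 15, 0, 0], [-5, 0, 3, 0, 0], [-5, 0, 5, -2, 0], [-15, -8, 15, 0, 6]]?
No.

Both have characteristic polynomial (x - 6)(x - 3)(x + 2)^3, but the minimal polynomial of A is (x - 6)(x - 3)(x + 2)^2 while the minimal polynomial of B is (x - 6)(x - 3)(x + 2). The minimal polynomial is a similarity invariant, so A and B are not similar.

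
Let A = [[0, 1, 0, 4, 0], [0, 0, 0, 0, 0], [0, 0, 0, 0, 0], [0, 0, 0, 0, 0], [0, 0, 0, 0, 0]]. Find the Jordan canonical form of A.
The characteristic polynomial is det(xI - A) = x^5, so the eigenvalues are 0 (algebraic multiplicity 5).

For λ = 0: rank(A) = 1, rank(A^2) = 0. The eigenspace has dimension 5 - 1 = 4, so there are 4 Jordan blocks; the rank sequence gives block sizes [2, 1, 1, 1].

Assembling the blocks gives the Jordan form J above.

J = [[0, 1, 0, 0, 0], [0, 0, 0, 0, 0], [0, 0, 0, 0, 0], [0, 0, 0, 0, 0], [0, 0, 0, 0, 0]]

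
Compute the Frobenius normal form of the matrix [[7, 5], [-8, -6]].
R = [[0, 2], [1, 1]]

The invariant factors of A (the non-unit diagonal entries of the Smith normal form of xI - A over ℚ[x]) are (x - 2)(x + 1), each dividing the next. The characteristic polynomial is their product, (x - 2)(x + 1).

The rational canonical form is the block-diagonal matrix of companion matrices C(f_i):
R = [[0, 2], [1, 1]].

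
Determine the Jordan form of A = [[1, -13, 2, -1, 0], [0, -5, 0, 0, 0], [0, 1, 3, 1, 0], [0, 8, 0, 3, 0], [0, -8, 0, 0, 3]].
J = [[-5, 0, 0, 0, 0], [0, 1, 0, 0, 0], [0, 0, 3, 1, 0], [0, 0, 0, 3, 0], [0, 0, 0, 0, 3]]

The characteristic polynomial is det(xI - A) = (x - 3)^3(x - 1)(x + 5), so the eigenvalues are -5 (algebraic multiplicity 1), 1 (algebraic multiplicity 1), 3 (algebraic multiplicity 3).

For λ = -5: algebraic multiplicity 1 gives one 1×1 block.

For λ = 1: algebraic multiplicity 1 gives one 1×1 block.

For λ = 3: rank(A - 3I) = 3, rank((A - 3I)^2) = 2. The eigenspace has dimension 5 - 3 = 2, so there are 2 Jordan blocks; the rank sequence gives block sizes [2, 1].

Assembling the blocks gives the Jordan form J above.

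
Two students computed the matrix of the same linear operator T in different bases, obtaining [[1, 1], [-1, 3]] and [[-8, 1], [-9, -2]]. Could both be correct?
No.

trace(A) = 4 but trace(B) = -10. The trace is a similarity invariant, so A and B are not similar.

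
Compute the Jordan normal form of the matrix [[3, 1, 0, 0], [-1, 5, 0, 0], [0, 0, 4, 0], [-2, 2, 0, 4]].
J = [[4, 1, 0, 0], [0, 4, 0, 0], [0, 0, 4, 0], [0, 0, 0, 4]]

The characteristic polynomial is det(xI - A) = (x - 4)^4, so the eigenvalues are 4 (algebraic multiplicity 4).

For λ = 4: rank(A - 4I) = 1, rank((A - 4I)^2) = 0. The eigenspace has dimension 4 - 1 = 3, so there are 3 Jordan blocks; the rank sequence gives block sizes [2, 1, 1].

Assembling the blocks gives the Jordan form J above.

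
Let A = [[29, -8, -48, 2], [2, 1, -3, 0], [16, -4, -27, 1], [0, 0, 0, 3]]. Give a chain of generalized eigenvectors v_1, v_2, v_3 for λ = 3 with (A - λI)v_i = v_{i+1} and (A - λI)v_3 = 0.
v_1 = [[0, 0, 0, 1]]^T, v_2 = [[2, 0, 1, 0]]^T, v_3 = [[4, 1, 2, 0]]^T

We seek v_1 ∈ ker((A - 3I)^3) \ ker((A - 3I)^2), then set v_{i+1} = (A - 3I) v_i.

One such chain is v_1 = [[0, 0, 0, 1]]^T, v_2 = [[2, 0, 1, 0]]^T, v_3 = [[4, 1, 2, 0]]^T. Check: (A - 3I) v_3 = [[0, 0, 0, 0]]^T = 0.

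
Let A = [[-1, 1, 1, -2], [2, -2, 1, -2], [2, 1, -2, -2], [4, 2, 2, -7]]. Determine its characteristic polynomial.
xI - A = [[x + 1, -1, -1, 2], [-2, x + 2, -1, 2], [-2, -1, x + 2, 2], [-4, -2, -2, x + 7]].

Expanding det(xI - A) along the first row:
det(xI - A) = + (x + 1)·det([[x + 2, -1, 2], [-1, x + 2, 2], [-2, -2, x + 7]]) - (-1)·det([[-2, -1, 2], [-2, x + 2, 2], [-4, -2, x + 7]]) + (-1)·det([[-2, x + 2, 2], [-2, -1, 2], [-4, -2, x + 7]]) - (2)·det([[-2, x + 2, -1], [-2, -1, x + 2], [-4, -2, -2]]).

Evaluating gives χ_A(x) = x^4 + 12x^3 + 54x^2 + 108x + 81 = (x + 3)^4.

χ_A(x) = (x + 3)^4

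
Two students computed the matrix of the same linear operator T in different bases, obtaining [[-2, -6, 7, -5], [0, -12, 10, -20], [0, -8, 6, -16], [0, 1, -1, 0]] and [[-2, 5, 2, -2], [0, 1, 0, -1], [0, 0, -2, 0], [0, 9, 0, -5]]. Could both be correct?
Yes.

Two matrices over a field are similar if and only if they have the same invariant factors.

Both A and B have characteristic polynomial (x + 2)^4 and minimal polynomial (x + 2)^3. Computing further, both have invariant factors x + 2, (x + 2)^3. Hence A and B are similar.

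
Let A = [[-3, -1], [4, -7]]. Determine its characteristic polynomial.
xI - A = [[x + 3, 1], [-4, x + 7]].

Expanding det(xI - A) along the first row:
det(xI - A) = + (x + 3)·det([[x + 7]]) - (1)·det([[-4]]).

Evaluating gives χ_A(x) = x^2 + 10x + 25 = (x + 5)^2.

χ_A(x) = (x + 5)^2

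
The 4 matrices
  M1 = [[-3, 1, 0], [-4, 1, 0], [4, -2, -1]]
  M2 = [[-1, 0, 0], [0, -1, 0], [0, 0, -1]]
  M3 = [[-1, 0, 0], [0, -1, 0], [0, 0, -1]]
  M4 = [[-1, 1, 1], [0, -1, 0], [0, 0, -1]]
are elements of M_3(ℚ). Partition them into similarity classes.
Characteristic polynomials: χ_{M1} = (x + 1)^3, χ_{M2} = (x + 1)^3, χ_{M3} = (x + 1)^3, χ_{M4} = (x + 1)^3.

{M1, M4}: invariant factors x + 1, (x + 1)^2.

{M2, M3}: invariant factors x + 1, x + 1, x + 1.

Matrices are similar if and only if their invariant-factor lists agree; the partition into similarity classes is {M1, M4}, {M2, M3}.

2 classes: {M1, M4}, {M2, M3}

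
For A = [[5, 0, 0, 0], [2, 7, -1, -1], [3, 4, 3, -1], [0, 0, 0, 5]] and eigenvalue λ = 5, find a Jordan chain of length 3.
We seek v_1 ∈ ker((A - 5I)^3) \ ker((A - 5I)^2), then set v_{i+1} = (A - 5I) v_i.

One such chain is v_1 = [[1, -1, -1, 0]]^T, v_2 = [[0, 1, 1, 0]]^T, v_3 = [[0, 1, 2, 0]]^T. Check: (A - 5I) v_3 = [[0, 0, 0, 0]]^T = 0.

v_1 = [[1, -1, -1, 0]]^T, v_2 = [[0, 1, 1, 0]]^T, v_3 = [[0, 1, 2, 0]]^T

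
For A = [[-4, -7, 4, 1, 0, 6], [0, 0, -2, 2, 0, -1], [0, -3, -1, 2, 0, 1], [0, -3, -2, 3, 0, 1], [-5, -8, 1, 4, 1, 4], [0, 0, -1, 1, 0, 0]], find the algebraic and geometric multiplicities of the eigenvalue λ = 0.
The characteristic polynomial is x^2(x - 1)^3(x + 4), so the factor x appears with exponent 2: the algebraic multiplicity is 2.

rank(A) = 5, so the eigenspace has dimension 6 - 5 = 1: the geometric multiplicity is 1.

Since 1 < 2, A is not diagonalizable.

algebraic multiplicity 2, geometric multiplicity 1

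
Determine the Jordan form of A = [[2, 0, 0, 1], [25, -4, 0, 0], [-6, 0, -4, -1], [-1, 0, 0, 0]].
The characteristic polynomial is det(xI - A) = (x - 1)^2(x + 4)^2, so the eigenvalues are -4 (algebraic multiplicity 2), 1 (algebraic multiplicity 2).

For λ = -4: rank(A + 4I) = 2. The eigenspace has dimension 4 - 2 = 2, so there are 2 Jordan blocks; the rank sequence gives block sizes [1, 1].

For λ = 1: rank(A - I) = 3, rank((A - I)^2) = 2. The eigenspace has dimension 4 - 3 = 1, so there is 1 Jordan block; the rank sequence gives block sizes [2].

Assembling the blocks gives the Jordan form J above.

J = [[-4, 0, 0, 0], [0, -4, 0, 0], [0, 0, 1, 1], [0, 0, 0, 1]]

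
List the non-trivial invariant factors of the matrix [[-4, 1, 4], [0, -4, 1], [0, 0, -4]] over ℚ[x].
(x + 4)^3

The Jordan structure of A has elementary divisors (x + 4)^3. Arranging the block sizes at each eigenvalue in decreasing order and taking row products gives the invariant factors.

Invariant factors (smallest first, each dividing the next): (x + 4)^3.

Check: the last factor (x + 4)^3 is the minimal polynomial, and the product (x + 4)^3 is the characteristic polynomial.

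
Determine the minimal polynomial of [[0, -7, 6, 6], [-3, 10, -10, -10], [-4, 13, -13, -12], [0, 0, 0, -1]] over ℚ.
The characteristic polynomial factors as (x + 1)^4. The minimal polynomial is ∏(x - λ)^{k_λ} where k_λ is the size of the largest Jordan block at λ.

For λ = -1: rank(A + I) = 2, and the largest Jordan block has size 3 (the smallest k with rank((A + I)^k) = rank((A + I)^(k+1))).

So m_A(x) = (x + 1)^3.

m_A(x) = (x + 1)^3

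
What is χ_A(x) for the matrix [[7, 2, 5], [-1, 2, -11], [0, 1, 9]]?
xI - A = [[x - 7, -2, -5], [1, x - 2, 11], [0, -1, x - 9]].

Expanding det(xI - A) along the first row:
det(xI - A) = + (x - 7)·det([[x - 2, 11], [-1, x - 9]]) - (-2)·det([[1, 11], [0, x - 9]]) + (-5)·det([[1, x - 2], [0, -1]]).

Evaluating gives χ_A(x) = x^3 - 18x^2 + 108x - 216 = (x - 6)^3.

χ_A(x) = (x - 6)^3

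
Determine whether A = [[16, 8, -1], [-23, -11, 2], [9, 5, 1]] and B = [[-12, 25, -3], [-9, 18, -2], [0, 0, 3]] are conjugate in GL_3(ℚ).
No.

trace(A) = 6 but trace(B) = 9. The trace is a similarity invariant, so A and B are not similar.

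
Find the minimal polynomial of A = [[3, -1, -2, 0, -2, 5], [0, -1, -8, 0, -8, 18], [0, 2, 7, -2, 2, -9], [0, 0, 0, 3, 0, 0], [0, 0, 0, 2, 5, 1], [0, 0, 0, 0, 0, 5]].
The characteristic polynomial factors as (x - 5)^2(x - 3)^4. The minimal polynomial is ∏(x - λ)^{k_λ} where k_λ is the size of the largest Jordan block at λ.

For λ = 3: rank(A - 3I) = 3, and the largest Jordan block has size 2 (the smallest k with rank((A - 3I)^k) = rank((A - 3I)^(k+1))).
For λ = 5: rank(A - 5I) = 5, and the largest Jordan block has size 2 (the smallest k with rank((A - 5I)^k) = rank((A - 5I)^(k+1))).

So m_A(x) = (x - 5)^2(x - 3)^2.

m_A(x) = (x - 5)^2(x - 3)^2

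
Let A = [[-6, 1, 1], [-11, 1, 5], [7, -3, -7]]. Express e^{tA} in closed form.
A has Jordan form J = [[-4, 1, 0], [0, -4, 1], [0, 0, -4]] with A = PJP^{-1}, so e^{tA} = P e^{tJ} P^{-1}.

For a Jordan block J_k(λ), e^{tJ_k(λ)} = e^{λt} · (I + tN + t^2 N^2/2! + ... + t^{k-1} N^{k-1}/(k-1)!) where N is the nilpotent superdiagonal part.

Assembling the blocks and conjugating back gives the entries of e^{tA} as shown above.

e^{tA} = [[(1 - 2*t)*e^{-4*t}, t*e^{-4*t}, t*e^{-4*t}], [t*(t - 11)*e^{-4*t}, (-t^2 + 10*t + 2)*e^{-4*t}/2, t*(10 - t)*e^{-4*t}/2], [t*(7 - t)*e^{-4*t}, t*(t - 6)*e^{-4*t}/2, (t^2 - 6*t + 2)*e^{-4*t}/2]]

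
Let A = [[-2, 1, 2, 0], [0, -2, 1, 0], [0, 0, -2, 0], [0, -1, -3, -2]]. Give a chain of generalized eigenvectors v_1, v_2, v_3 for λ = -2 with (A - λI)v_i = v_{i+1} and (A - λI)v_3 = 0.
v_1 = [[1, -2, 1, 2]]^T, v_2 = [[0, 1, 0, -1]]^T, v_3 = [[1, 0, 0, -1]]^T

We seek v_1 ∈ ker((A + 2I)^3) \ ker((A + 2I)^2), then set v_{i+1} = (A + 2I) v_i.

One such chain is v_1 = [[1, -2, 1, 2]]^T, v_2 = [[0, 1, 0, -1]]^T, v_3 = [[1, 0, 0, -1]]^T. Check: (A + 2I) v_3 = [[0, 0, 0, 0]]^T = 0.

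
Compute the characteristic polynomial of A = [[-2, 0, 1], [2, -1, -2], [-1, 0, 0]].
xI - A = [[x + 2, 0, -1], [-2, x + 1, 2], [1, 0, x]].

Expanding det(xI - A) along the first row:
det(xI - A) = + (x + 2)·det([[x + 1, 2], [0, x]]) - (0)·det([[-2, 2], [1, x]]) + (-1)·det([[-2, x + 1], [1, 0]]).

Evaluating gives χ_A(x) = x^3 + 3x^2 + 3x + 1 = (x + 1)^3.

χ_A(x) = (x + 1)^3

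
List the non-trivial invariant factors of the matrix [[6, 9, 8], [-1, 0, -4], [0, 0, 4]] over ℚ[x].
(x - 4)(x - 3)^2

The Jordan structure of A has elementary divisors (x - 3)^2, (x - 4). Arranging the block sizes at each eigenvalue in decreasing order and taking row products gives the invariant factors.

Invariant factors (smallest first, each dividing the next): (x - 4)(x - 3)^2.

Check: the last factor (x - 4)(x - 3)^2 is the minimal polynomial, and the product (x - 4)(x - 3)^2 is the characteristic polynomial.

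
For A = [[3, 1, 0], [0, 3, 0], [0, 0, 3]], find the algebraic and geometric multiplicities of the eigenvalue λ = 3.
The characteristic polynomial is (x - 3)^3, so the factor x - 3 appears with exponent 3: the algebraic multiplicity is 3.

rank(A - 3I) = 1, so the eigenspace has dimension 3 - 1 = 2: the geometric multiplicity is 2.

Since 2 < 3, A is not diagonalizable.

algebraic multiplicity 3, geometric multiplicity 2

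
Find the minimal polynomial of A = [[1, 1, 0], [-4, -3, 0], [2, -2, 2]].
The characteristic polynomial factors as (x - 2)(x + 1)^2. The minimal polynomial is ∏(x - λ)^{k_λ} where k_λ is the size of the largest Jordan block at λ.

For λ = -1: rank(A + I) = 2, and the largest Jordan block has size 2 (the smallest k with rank((A + I)^k) = rank((A + I)^(k+1))).
For λ = 2: rank(A - 2I) = 2, and the largest Jordan block has size 1 (the smallest k with rank((A - 2I)^k) = rank((A - 2I)^(k+1))).

So m_A(x) = (x - 2)(x + 1)^2.

m_A(x) = (x - 2)(x + 1)^2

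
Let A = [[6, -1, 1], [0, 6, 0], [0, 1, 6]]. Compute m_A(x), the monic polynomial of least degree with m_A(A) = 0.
m_A(x) = (x - 6)^3

The characteristic polynomial factors as (x - 6)^3. The minimal polynomial is ∏(x - λ)^{k_λ} where k_λ is the size of the largest Jordan block at λ.

For λ = 6: rank(A - 6I) = 2, and the largest Jordan block has size 3 (the smallest k with rank((A - 6I)^k) = rank((A - 6I)^(k+1))).

So m_A(x) = (x - 6)^3.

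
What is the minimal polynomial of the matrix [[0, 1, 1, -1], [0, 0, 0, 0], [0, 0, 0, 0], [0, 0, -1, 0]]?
The characteristic polynomial factors as x^4. The minimal polynomial is ∏(x - λ)^{k_λ} where k_λ is the size of the largest Jordan block at λ.

For λ = 0: rank(A) = 2, and the largest Jordan block has size 3 (the smallest k with rank(A^k) = rank(A^(k+1))).

So m_A(x) = x^3.

m_A(x) = x^3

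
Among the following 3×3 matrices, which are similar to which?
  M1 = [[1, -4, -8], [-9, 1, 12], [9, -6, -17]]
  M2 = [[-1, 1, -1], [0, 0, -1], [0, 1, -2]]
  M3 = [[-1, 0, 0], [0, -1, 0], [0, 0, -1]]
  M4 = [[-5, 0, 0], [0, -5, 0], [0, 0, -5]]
4 classes: {M1}, {M2}, {M3}, {M4}

Characteristic polynomials: χ_{M1} = (x + 5)^3, χ_{M2} = (x + 1)^3, χ_{M3} = (x + 1)^3, χ_{M4} = (x + 5)^3.

{M1}: invariant factors x + 5, (x + 5)^2.

{M2}: invariant factors x + 1, (x + 1)^2.

{M3}: invariant factors x + 1, x + 1, x + 1.

{M4}: invariant factors x + 5, x + 5, x + 5.

Matrices are similar if and only if their invariant-factor lists agree; the partition into similarity classes is {M1}, {M2}, {M3}, {M4}.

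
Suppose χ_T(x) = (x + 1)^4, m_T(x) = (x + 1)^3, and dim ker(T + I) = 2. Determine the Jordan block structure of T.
λ = -1: algebraic multiplicity 4 (exponent in χ_T), largest block size 3 (exponent in m_T), 2 blocks (geometric multiplicity). These force block sizes [3, 1].

Jordan blocks: (-1, 3), (-1, 1)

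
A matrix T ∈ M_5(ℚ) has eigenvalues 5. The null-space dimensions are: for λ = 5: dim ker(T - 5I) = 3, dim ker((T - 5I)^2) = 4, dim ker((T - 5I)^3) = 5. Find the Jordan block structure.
Jordan blocks: (5, 3), (5, 1), (5, 1)

λ = 5: successive nullity increments [3, 1, 1] count blocks of size ≥ k; block sizes are [3, 1, 1].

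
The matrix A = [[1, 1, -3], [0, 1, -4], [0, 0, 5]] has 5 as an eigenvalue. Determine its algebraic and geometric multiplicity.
The characteristic polynomial is (x - 5)(x - 1)^2, so the factor x - 5 appears with exponent 1: the algebraic multiplicity is 1.

rank(A - 5I) = 2, so the eigenspace has dimension 3 - 2 = 1: the geometric multiplicity is 1.

algebraic multiplicity 1, geometric multiplicity 1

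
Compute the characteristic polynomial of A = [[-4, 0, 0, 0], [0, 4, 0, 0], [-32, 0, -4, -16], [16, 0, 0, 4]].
χ_A(x) = (x - 4)^2(x + 4)^2

xI - A = [[x + 4, 0, 0, 0], [0, x - 4, 0, 0], [32, 0, x + 4, 16], [-16, 0, 0, x - 4]].

Expanding det(xI - A) along the first row:
det(xI - A) = + (x + 4)·det([[x - 4, 0, 0], [0, x + 4, 16], [0, 0, x - 4]]) - (0)·det([[0, 0, 0], [32, x + 4, 16], [-16, 0, x - 4]]) + (0)·det([[0, x - 4, 0], [32, 0, 16], [-16, 0, x - 4]]) - (0)·det([[0, x - 4, 0], [32, 0, x + 4], [-16, 0, 0]]).

Evaluating gives χ_A(x) = x^4 - 32x^2 + 256 = (x - 4)^2(x + 4)^2.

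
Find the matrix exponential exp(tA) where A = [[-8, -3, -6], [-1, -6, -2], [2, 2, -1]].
A has Jordan form J = [[-5, 1, 0], [0, -5, 0], [0, 0, -5]] with A = PJP^{-1}, so e^{tA} = P e^{tJ} P^{-1}.

For a Jordan block J_k(λ), e^{tJ_k(λ)} = e^{λt} · (I + tN + t^2 N^2/2! + ... + t^{k-1} N^{k-1}/(k-1)!) where N is the nilpotent superdiagonal part.

Assembling the blocks and conjugating back gives the entries of e^{tA} as shown above.

e^{tA} = [[(1 - 3*t)*e^{-5*t}, -3*t*e^{-5*t}, -6*t*e^{-5*t}], [-t*e^{-5*t}, (1 - t)*e^{-5*t}, -2*t*e^{-5*t}], [2*t*e^{-5*t}, 2*t*e^{-5*t}, (4*t + 1)*e^{-5*t}]]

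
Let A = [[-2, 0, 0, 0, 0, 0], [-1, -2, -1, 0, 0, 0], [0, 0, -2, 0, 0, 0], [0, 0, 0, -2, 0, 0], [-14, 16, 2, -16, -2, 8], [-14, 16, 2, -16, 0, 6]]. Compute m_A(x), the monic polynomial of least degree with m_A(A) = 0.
m_A(x) = (x - 6)(x + 2)^2

The characteristic polynomial factors as (x - 6)(x + 2)^5. The minimal polynomial is ∏(x - λ)^{k_λ} where k_λ is the size of the largest Jordan block at λ.

For λ = -2: rank(A + 2I) = 2, and the largest Jordan block has size 2 (the smallest k with rank((A + 2I)^k) = rank((A + 2I)^(k+1))).
For λ = 6: rank(A - 6I) = 5, and the largest Jordan block has size 1 (the smallest k with rank((A - 6I)^k) = rank((A - 6I)^(k+1))).

So m_A(x) = (x - 6)(x + 2)^2.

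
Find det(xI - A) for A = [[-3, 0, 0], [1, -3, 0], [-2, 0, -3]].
xI - A = [[x + 3, 0, 0], [-1, x + 3, 0], [2, 0, x + 3]].

Expanding det(xI - A) along the first row:
det(xI - A) = + (x + 3)·det([[x + 3, 0], [0, x + 3]]) - (0)·det([[-1, 0], [2, x + 3]]) + (0)·det([[-1, x + 3], [2, 0]]).

Evaluating gives χ_A(x) = x^3 + 9x^2 + 27x + 27 = (x + 3)^3.

χ_A(x) = (x + 3)^3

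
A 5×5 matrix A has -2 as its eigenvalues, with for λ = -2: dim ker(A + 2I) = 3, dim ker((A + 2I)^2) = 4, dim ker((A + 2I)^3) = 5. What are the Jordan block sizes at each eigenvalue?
λ = -2: successive nullity increments [3, 1, 1] count blocks of size ≥ k; block sizes are [3, 1, 1].

Jordan blocks: (-2, 3), (-2, 1), (-2, 1)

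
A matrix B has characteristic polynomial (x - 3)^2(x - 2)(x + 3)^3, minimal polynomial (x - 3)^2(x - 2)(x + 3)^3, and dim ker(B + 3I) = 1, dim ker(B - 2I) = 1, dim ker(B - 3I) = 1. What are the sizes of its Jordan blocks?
Jordan blocks: (-3, 3), (2, 1), (3, 2)

λ = -3: algebraic multiplicity 3 (exponent in χ_B), largest block size 3 (exponent in m_B), 1 block (geometric multiplicity). This forces block sizes [3].
λ = 2: algebraic multiplicity 1 (exponent in χ_B), largest block size 1 (exponent in m_B), 1 block (geometric multiplicity). This forces block sizes [1].
λ = 3: algebraic multiplicity 2 (exponent in χ_B), largest block size 2 (exponent in m_B), 1 block (geometric multiplicity). This forces block sizes [2].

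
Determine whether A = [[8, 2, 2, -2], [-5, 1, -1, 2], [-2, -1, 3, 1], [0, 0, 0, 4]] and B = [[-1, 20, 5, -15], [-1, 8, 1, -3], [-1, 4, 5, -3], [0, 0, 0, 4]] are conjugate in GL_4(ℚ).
Both have characteristic polynomial (x - 4)^4, but the minimal polynomial of A is (x - 4)^3 while the minimal polynomial of B is (x - 4)^2. The minimal polynomial is a similarity invariant, so A and B are not similar.

No.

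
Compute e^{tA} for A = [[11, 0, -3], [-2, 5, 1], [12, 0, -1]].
e^{tA} = [[(6*t + 1)*e^{5*t}, 0, -3*t*e^{5*t}], [-2*t*e^{5*t}, e^{5*t}, t*e^{5*t}], [12*t*e^{5*t}, 0, (1 - 6*t)*e^{5*t}]]

A has Jordan form J = [[5, 1, 0], [0, 5, 0], [0, 0, 5]] with A = PJP^{-1}, so e^{tA} = P e^{tJ} P^{-1}.

For a Jordan block J_k(λ), e^{tJ_k(λ)} = e^{λt} · (I + tN + t^2 N^2/2! + ... + t^{k-1} N^{k-1}/(k-1)!) where N is the nilpotent superdiagonal part.

Assembling the blocks and conjugating back gives the entries of e^{tA} as shown above.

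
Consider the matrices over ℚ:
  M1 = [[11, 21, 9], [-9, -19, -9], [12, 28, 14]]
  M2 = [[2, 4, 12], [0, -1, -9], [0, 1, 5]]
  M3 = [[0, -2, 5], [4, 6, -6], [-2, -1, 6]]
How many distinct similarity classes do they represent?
2 classes: {M1, M2}, {M3}

Characteristic polynomials: χ_{M1} = (x - 2)^3, χ_{M2} = (x - 2)^3, χ_{M3} = (x - 4)^3.

{M1, M2}: invariant factors x - 2, (x - 2)^2.

{M3}: invariant factors (x - 4)^3.

Matrices are similar if and only if their invariant-factor lists agree; the partition into similarity classes is {M1, M2}, {M3}.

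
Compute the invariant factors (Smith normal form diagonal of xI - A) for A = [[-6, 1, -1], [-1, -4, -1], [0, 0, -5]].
x + 5, (x + 5)^2

The Jordan structure of A has elementary divisors (x + 5)^2, (x + 5). Arranging the block sizes at each eigenvalue in decreasing order and taking row products gives the invariant factors.

Invariant factors (smallest first, each dividing the next): x + 5, (x + 5)^2.

Check: the last factor (x + 5)^2 is the minimal polynomial, and the product (x + 5)^3 is the characteristic polynomial.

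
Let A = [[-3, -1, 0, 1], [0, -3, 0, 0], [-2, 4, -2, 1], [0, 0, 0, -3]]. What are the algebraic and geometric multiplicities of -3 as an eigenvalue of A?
algebraic multiplicity 3, geometric multiplicity 2

The characteristic polynomial is (x + 2)(x + 3)^3, so the factor x + 3 appears with exponent 3: the algebraic multiplicity is 3.

rank(A + 3I) = 2, so the eigenspace has dimension 4 - 2 = 2: the geometric multiplicity is 2.

Since 2 < 3, A is not diagonalizable.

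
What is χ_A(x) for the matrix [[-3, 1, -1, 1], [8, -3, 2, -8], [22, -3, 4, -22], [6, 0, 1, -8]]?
xI - A = [[x + 3, -1, 1, -1], [-8, x + 3, -2, 8], [-22, 3, x - 4, 22], [-6, 0, -1, x + 8]].

Expanding det(xI - A) along the first row:
det(xI - A) = + (x + 3)·det([[x + 3, -2, 8], [3, x - 4, 22], [0, -1, x + 8]]) - (-1)·det([[-8, -2, 8], [-22, x - 4, 22], [-6, -1, x + 8]]) + (1)·det([[-8, x + 3, 8], [-22, 3, 22], [-6, 0, x + 8]]) - (-1)·det([[-8, x + 3, -2], [-22, 3, x - 4], [-6, 0, -1]]).

Evaluating gives χ_A(x) = x^4 + 10x^3 + 37x^2 + 60x + 36 = (x + 2)^2(x + 3)^2.

χ_A(x) = (x + 2)^2(x + 3)^2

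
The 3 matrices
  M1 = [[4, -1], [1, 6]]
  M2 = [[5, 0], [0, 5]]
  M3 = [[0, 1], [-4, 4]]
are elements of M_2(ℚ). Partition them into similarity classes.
Characteristic polynomials: χ_{M1} = (x - 5)^2, χ_{M2} = (x - 5)^2, χ_{M3} = (x - 2)^2.

{M1}: invariant factors (x - 5)^2.

{M2}: invariant factors x - 5, x - 5.

{M3}: invariant factors (x - 2)^2.

Matrices are similar if and only if their invariant-factor lists agree; the partition into similarity classes is {M1}, {M2}, {M3}.

3 classes: {M1}, {M2}, {M3}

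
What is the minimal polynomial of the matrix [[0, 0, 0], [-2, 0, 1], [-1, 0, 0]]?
The characteristic polynomial factors as x^3. The minimal polynomial is ∏(x - λ)^{k_λ} where k_λ is the size of the largest Jordan block at λ.

For λ = 0: rank(A) = 2, and the largest Jordan block has size 3 (the smallest k with rank(A^k) = rank(A^(k+1))).

So m_A(x) = x^3.

m_A(x) = x^3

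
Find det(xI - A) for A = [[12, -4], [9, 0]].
xI - A = [[x - 12, 4], [-9, x]].

Expanding det(xI - A) along the first row:
det(xI - A) = + (x - 12)·det([[x]]) - (4)·det([[-9]]).

Evaluating gives χ_A(x) = x^2 - 12x + 36 = (x - 6)^2.

χ_A(x) = (x - 6)^2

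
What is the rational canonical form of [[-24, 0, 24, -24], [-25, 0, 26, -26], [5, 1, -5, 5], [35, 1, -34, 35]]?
The invariant factors of A (the non-unit diagonal entries of the Smith normal form of xI - A over ℚ[x]) are (x - 6)(x + 1)(x^2 - x - 4), each dividing the next. The characteristic polynomial is their product, (x - 6)(x + 1)(x^2 - x - 4).

The rational canonical form is the block-diagonal matrix of companion matrices C(f_i):
R = [[0, 0, 0, -24], [1, 0, 0, -26], [0, 1, 0, 5], [0, 0, 1, 6]].

Note the characteristic polynomial does not split into linear factors over ℚ, so A has no Jordan form over ℚ; the rational canonical form exists over any field.

R = [[0, 0, 0, -24], [1, 0, 0, -26], [0, 1, 0, 5], [0, 0, 1, 6]]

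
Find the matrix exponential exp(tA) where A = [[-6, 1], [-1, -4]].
A has Jordan form J = [[-5, 1], [0, -5]] with A = PJP^{-1}, so e^{tA} = P e^{tJ} P^{-1}.

For a Jordan block J_k(λ), e^{tJ_k(λ)} = e^{λt} · (I + tN + t^2 N^2/2! + ... + t^{k-1} N^{k-1}/(k-1)!) where N is the nilpotent superdiagonal part.

Assembling the blocks and conjugating back gives the entries of e^{tA} as shown above.

e^{tA} = [[(1 - t)*e^{-5*t}, t*e^{-5*t}], [-t*e^{-5*t}, (t + 1)*e^{-5*t}]]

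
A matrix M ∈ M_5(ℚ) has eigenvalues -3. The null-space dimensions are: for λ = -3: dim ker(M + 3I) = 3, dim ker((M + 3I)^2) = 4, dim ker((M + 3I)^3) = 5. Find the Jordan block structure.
Jordan blocks: (-3, 3), (-3, 1), (-3, 1)

λ = -3: successive nullity increments [3, 1, 1] count blocks of size ≥ k; block sizes are [3, 1, 1].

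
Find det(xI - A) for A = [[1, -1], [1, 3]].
xI - A = [[x - 1, 1], [-1, x - 3]].

Expanding det(xI - A) along the first row:
det(xI - A) = + (x - 1)·det([[x - 3]]) - (1)·det([[-1]]).

Evaluating gives χ_A(x) = x^2 - 4x + 4 = (x - 2)^2.

χ_A(x) = (x - 2)^2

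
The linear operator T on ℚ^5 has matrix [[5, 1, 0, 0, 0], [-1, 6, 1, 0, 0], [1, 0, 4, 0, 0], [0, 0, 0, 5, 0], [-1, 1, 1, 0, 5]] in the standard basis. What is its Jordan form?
The characteristic polynomial is det(xI - A) = (x - 5)^5, so the eigenvalues are 5 (algebraic multiplicity 5).

For λ = 5: rank(A - 5I) = 2, rank((A - 5I)^2) = 1, rank((A - 5I)^3) = 0. The eigenspace has dimension 5 - 2 = 3, so there are 3 Jordan blocks; the rank sequence gives block sizes [3, 1, 1].

Assembling the blocks gives the Jordan form J above.

J = [[5, 1, 0, 0, 0], [0, 5, 1, 0, 0], [0, 0, 5, 0, 0], [0, 0, 0, 5, 0], [0, 0, 0, 0, 5]]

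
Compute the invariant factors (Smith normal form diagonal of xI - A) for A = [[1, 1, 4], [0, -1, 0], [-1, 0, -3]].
(x + 1)^3

The Jordan structure of A has elementary divisors (x + 1)^3. Arranging the block sizes at each eigenvalue in decreasing order and taking row products gives the invariant factors.

Invariant factors (smallest first, each dividing the next): (x + 1)^3.

Check: the last factor (x + 1)^3 is the minimal polynomial, and the product (x + 1)^3 is the characteristic polynomial.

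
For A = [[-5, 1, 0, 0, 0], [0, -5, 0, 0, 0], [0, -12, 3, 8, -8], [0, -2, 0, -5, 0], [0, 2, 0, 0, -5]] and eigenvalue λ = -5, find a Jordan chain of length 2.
We seek v_1 ∈ ker((A + 5I)^2) \ ker(A + 5I), then set v_{i+1} = (A + 5I) v_i.

One such chain is v_1 = [[0, 1, 3, 0, 1]]^T, v_2 = [[1, 0, 4, -2, 2]]^T. Check: (A + 5I) v_2 = [[0, 0, 0, 0, 0]]^T = 0.

v_1 = [[0, 1, 3, 0, 1]]^T, v_2 = [[1, 0, 4, -2, 2]]^T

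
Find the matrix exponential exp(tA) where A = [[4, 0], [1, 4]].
e^{tA} = [[e^{4*t}, 0], [t*e^{4*t}, e^{4*t}]]

A has Jordan form J = [[4, 1], [0, 4]] with A = PJP^{-1}, so e^{tA} = P e^{tJ} P^{-1}.

For a Jordan block J_k(λ), e^{tJ_k(λ)} = e^{λt} · (I + tN + t^2 N^2/2! + ... + t^{k-1} N^{k-1}/(k-1)!) where N is the nilpotent superdiagonal part.

Assembling the blocks and conjugating back gives the entries of e^{tA} as shown above.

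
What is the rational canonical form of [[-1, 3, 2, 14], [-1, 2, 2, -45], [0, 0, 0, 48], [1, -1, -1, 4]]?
The invariant factors of A (the non-unit diagonal entries of the Smith normal form of xI - A over ℚ[x]) are (x - 4)(x - 3)(x^2 + 2x - 4), each dividing the next. The characteristic polynomial is their product, (x - 4)(x - 3)(x^2 + 2x - 4).

The rational canonical form is the block-diagonal matrix of companion matrices C(f_i):
R = [[0, 0, 0, 48], [1, 0, 0, -52], [0, 1, 0, 6], [0, 0, 1, 5]].

Note the characteristic polynomial does not split into linear factors over ℚ, so A has no Jordan form over ℚ; the rational canonical form exists over any field.

R = [[0, 0, 0, 48], [1, 0, 0, -52], [0, 1, 0, 6], [0, 0, 1, 5]]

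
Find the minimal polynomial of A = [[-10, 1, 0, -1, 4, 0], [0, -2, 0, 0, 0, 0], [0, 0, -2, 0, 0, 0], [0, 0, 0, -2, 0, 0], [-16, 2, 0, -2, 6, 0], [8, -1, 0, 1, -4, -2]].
The characteristic polynomial factors as (x + 2)^6. The minimal polynomial is ∏(x - λ)^{k_λ} where k_λ is the size of the largest Jordan block at λ.

For λ = -2: rank(A + 2I) = 1, and the largest Jordan block has size 2 (the smallest k with rank((A + 2I)^k) = rank((A + 2I)^(k+1))).

So m_A(x) = (x + 2)^2.

m_A(x) = (x + 2)^2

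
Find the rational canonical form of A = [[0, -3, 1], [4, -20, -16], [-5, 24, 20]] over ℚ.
The invariant factors of A (the non-unit diagonal entries of the Smith normal form of xI - A over ℚ[x]) are x^3 + x + 4, each dividing the next. The characteristic polynomial is their product, x^3 + x + 4.

The rational canonical form is the block-diagonal matrix of companion matrices C(f_i):
R = [[0, 0, -4], [1, 0, -1], [0, 1, 0]].

Note the characteristic polynomial does not split into linear factors over ℚ, so A has no Jordan form over ℚ; the rational canonical form exists over any field.

R = [[0, 0, -4], [1, 0, -1], [0, 1, 0]]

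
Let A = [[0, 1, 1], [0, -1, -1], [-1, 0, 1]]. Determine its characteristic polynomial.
χ_A(x) = x^3

xI - A = [[x, -1, -1], [0, x + 1, 1], [1, 0, x - 1]].

Expanding det(xI - A) along the first row:
det(xI - A) = + (x)·det([[x + 1, 1], [0, x - 1]]) - (-1)·det([[0, 1], [1, x - 1]]) + (-1)·det([[0, x + 1], [1, 0]]).

Evaluating gives χ_A(x) = x^3.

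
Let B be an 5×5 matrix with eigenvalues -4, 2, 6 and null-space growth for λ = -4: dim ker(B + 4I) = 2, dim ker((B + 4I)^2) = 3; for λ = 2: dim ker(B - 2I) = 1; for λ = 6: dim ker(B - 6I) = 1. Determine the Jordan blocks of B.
λ = -4: successive nullity increments [2, 1] count blocks of size ≥ k; block sizes are [2, 1].
λ = 2: successive nullity increments [1] count blocks of size ≥ k; block sizes are [1].
λ = 6: successive nullity increments [1] count blocks of size ≥ k; block sizes are [1].

Jordan blocks: (-4, 2), (-4, 1), (2, 1), (6, 1)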